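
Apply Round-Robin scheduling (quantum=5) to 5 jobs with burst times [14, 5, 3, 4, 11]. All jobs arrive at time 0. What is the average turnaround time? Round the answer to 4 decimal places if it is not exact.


Time quantum = 5
Execution trace:
  J1 runs 5 units, time = 5
  J2 runs 5 units, time = 10
  J3 runs 3 units, time = 13
  J4 runs 4 units, time = 17
  J5 runs 5 units, time = 22
  J1 runs 5 units, time = 27
  J5 runs 5 units, time = 32
  J1 runs 4 units, time = 36
  J5 runs 1 units, time = 37
Finish times: [36, 10, 13, 17, 37]
Average turnaround = 113/5 = 22.6

22.6


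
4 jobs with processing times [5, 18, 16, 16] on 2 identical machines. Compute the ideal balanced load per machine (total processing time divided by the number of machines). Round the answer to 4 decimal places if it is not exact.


Total processing time = 5 + 18 + 16 + 16 = 55
Number of machines = 2
Ideal balanced load = 55 / 2 = 27.5

27.5


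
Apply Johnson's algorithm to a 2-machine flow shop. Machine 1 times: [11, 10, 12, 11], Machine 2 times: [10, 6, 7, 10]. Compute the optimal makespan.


Apply Johnson's rule:
  Group 1 (a <= b): []
  Group 2 (a > b): [(1, 11, 10), (4, 11, 10), (3, 12, 7), (2, 10, 6)]
Optimal job order: [1, 4, 3, 2]
Schedule:
  Job 1: M1 done at 11, M2 done at 21
  Job 4: M1 done at 22, M2 done at 32
  Job 3: M1 done at 34, M2 done at 41
  Job 2: M1 done at 44, M2 done at 50
Makespan = 50

50


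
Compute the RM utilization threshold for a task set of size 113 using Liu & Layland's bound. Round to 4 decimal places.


Compute 2^(1/113) = 1.0061528976
Subtract 1: 1.0061528976 - 1 = 0.0061528976
Multiply by n: 113 * 0.0061528976 = 0.6952774288
Round to 4 dp: 0.6953

0.6953


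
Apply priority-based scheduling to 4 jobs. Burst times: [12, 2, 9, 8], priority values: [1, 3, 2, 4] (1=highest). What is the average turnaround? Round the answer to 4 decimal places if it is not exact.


Sort by priority (ascending = highest first):
Order: [(1, 12), (2, 9), (3, 2), (4, 8)]
Completion times:
  Priority 1, burst=12, C=12
  Priority 2, burst=9, C=21
  Priority 3, burst=2, C=23
  Priority 4, burst=8, C=31
Average turnaround = 87/4 = 21.75

21.75


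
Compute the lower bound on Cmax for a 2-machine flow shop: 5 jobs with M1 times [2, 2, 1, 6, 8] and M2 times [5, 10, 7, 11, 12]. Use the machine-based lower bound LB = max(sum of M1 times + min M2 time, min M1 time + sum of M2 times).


LB1 = sum(M1 times) + min(M2 times) = 19 + 5 = 24
LB2 = min(M1 times) + sum(M2 times) = 1 + 45 = 46
Lower bound = max(LB1, LB2) = max(24, 46) = 46

46


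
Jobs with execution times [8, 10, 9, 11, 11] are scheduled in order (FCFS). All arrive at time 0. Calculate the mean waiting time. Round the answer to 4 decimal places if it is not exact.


FCFS order (as given): [8, 10, 9, 11, 11]
Waiting times:
  Job 1: wait = 0
  Job 2: wait = 8
  Job 3: wait = 18
  Job 4: wait = 27
  Job 5: wait = 38
Sum of waiting times = 91
Average waiting time = 91/5 = 18.2

18.2


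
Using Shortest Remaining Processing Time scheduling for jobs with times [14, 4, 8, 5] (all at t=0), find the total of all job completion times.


Since all jobs arrive at t=0, SRPT equals SPT ordering.
SPT order: [4, 5, 8, 14]
Completion times:
  Job 1: p=4, C=4
  Job 2: p=5, C=9
  Job 3: p=8, C=17
  Job 4: p=14, C=31
Total completion time = 4 + 9 + 17 + 31 = 61

61


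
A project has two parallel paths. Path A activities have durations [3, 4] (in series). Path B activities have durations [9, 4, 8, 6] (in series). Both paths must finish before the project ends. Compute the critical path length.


Path A total = 3 + 4 = 7
Path B total = 9 + 4 + 8 + 6 = 27
Critical path = longest path = max(7, 27) = 27

27


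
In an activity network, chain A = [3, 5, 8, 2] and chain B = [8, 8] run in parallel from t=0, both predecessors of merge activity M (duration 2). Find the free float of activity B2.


ES(B2) = sum of predecessors on chain B = 8
EF(B2) = ES + duration = 8 + 8 = 16
Successor of B2 is M. ES(M) = max(sum(A), sum(B)) = max(18, 16) = 18
Free float = ES(successor) - EF(current) = 18 - 16 = 2

2


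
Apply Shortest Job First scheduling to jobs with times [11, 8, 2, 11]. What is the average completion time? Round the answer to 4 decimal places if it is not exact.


SJF order (ascending): [2, 8, 11, 11]
Completion times:
  Job 1: burst=2, C=2
  Job 2: burst=8, C=10
  Job 3: burst=11, C=21
  Job 4: burst=11, C=32
Average completion = 65/4 = 16.25

16.25


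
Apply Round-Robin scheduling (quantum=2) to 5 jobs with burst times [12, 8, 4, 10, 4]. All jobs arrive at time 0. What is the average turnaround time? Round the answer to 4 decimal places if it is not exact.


Time quantum = 2
Execution trace:
  J1 runs 2 units, time = 2
  J2 runs 2 units, time = 4
  J3 runs 2 units, time = 6
  J4 runs 2 units, time = 8
  J5 runs 2 units, time = 10
  J1 runs 2 units, time = 12
  J2 runs 2 units, time = 14
  J3 runs 2 units, time = 16
  J4 runs 2 units, time = 18
  J5 runs 2 units, time = 20
  J1 runs 2 units, time = 22
  J2 runs 2 units, time = 24
  J4 runs 2 units, time = 26
  J1 runs 2 units, time = 28
  J2 runs 2 units, time = 30
  J4 runs 2 units, time = 32
  J1 runs 2 units, time = 34
  J4 runs 2 units, time = 36
  J1 runs 2 units, time = 38
Finish times: [38, 30, 16, 36, 20]
Average turnaround = 140/5 = 28.0

28.0


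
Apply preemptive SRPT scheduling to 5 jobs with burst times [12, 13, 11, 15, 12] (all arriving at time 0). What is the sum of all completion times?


Since all jobs arrive at t=0, SRPT equals SPT ordering.
SPT order: [11, 12, 12, 13, 15]
Completion times:
  Job 1: p=11, C=11
  Job 2: p=12, C=23
  Job 3: p=12, C=35
  Job 4: p=13, C=48
  Job 5: p=15, C=63
Total completion time = 11 + 23 + 35 + 48 + 63 = 180

180


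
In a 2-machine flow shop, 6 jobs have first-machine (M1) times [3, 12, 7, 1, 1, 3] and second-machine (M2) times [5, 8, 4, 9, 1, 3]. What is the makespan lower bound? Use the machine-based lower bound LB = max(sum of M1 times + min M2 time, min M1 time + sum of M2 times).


LB1 = sum(M1 times) + min(M2 times) = 27 + 1 = 28
LB2 = min(M1 times) + sum(M2 times) = 1 + 30 = 31
Lower bound = max(LB1, LB2) = max(28, 31) = 31

31


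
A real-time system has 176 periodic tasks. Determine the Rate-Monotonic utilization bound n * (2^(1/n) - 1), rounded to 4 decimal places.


Compute 2^(1/176) = 1.0039461017
Subtract 1: 1.0039461017 - 1 = 0.0039461017
Multiply by n: 176 * 0.0039461017 = 0.6945138992
Round to 4 dp: 0.6945

0.6945


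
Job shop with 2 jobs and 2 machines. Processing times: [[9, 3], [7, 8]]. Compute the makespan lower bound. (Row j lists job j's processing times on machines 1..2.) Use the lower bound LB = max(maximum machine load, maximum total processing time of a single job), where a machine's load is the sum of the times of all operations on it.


Machine loads:
  Machine 1: 9 + 7 = 16
  Machine 2: 3 + 8 = 11
Max machine load = 16
Job totals:
  Job 1: 12
  Job 2: 15
Max job total = 15
Lower bound = max(16, 15) = 16

16


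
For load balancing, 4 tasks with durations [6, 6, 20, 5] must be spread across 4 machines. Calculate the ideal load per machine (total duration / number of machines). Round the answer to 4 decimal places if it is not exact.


Total processing time = 6 + 6 + 20 + 5 = 37
Number of machines = 4
Ideal balanced load = 37 / 4 = 9.25

9.25


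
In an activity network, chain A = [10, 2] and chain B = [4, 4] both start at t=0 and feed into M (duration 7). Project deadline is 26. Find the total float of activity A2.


Forward pass: ES(A2) = sum of predecessors on chain A = 10
EF = ES + duration = 10 + 2 = 12
Backward pass: LF(M) = deadline = 26; LS(M) = 26 - 7 = 19
LF(A2) = LS(M) - sum(successors on chain A) = 19 - 0 = 19
LS = LF - duration = 19 - 2 = 17
Total float = LS - ES = 17 - 10 = 7

7


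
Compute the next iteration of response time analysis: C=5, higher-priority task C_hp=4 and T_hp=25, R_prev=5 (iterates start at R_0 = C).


R_next = C + ceil(R_prev / T_hp) * C_hp
ceil(5 / 25) = ceil(0.2) = 1
Interference = 1 * 4 = 4
R_next = 5 + 4 = 9

9


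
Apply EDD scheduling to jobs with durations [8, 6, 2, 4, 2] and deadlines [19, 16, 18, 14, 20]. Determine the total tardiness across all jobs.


Sort by due date (EDD order): [(4, 14), (6, 16), (2, 18), (8, 19), (2, 20)]
Compute completion times and tardiness:
  Job 1: p=4, d=14, C=4, tardiness=max(0,4-14)=0
  Job 2: p=6, d=16, C=10, tardiness=max(0,10-16)=0
  Job 3: p=2, d=18, C=12, tardiness=max(0,12-18)=0
  Job 4: p=8, d=19, C=20, tardiness=max(0,20-19)=1
  Job 5: p=2, d=20, C=22, tardiness=max(0,22-20)=2
Total tardiness = 3

3


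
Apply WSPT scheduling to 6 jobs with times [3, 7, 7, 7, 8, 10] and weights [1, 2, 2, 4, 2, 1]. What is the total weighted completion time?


Compute p/w ratios and sort ascending (WSPT): [(7, 4), (3, 1), (7, 2), (7, 2), (8, 2), (10, 1)]
Compute weighted completion times:
  Job (p=7,w=4): C=7, w*C=4*7=28
  Job (p=3,w=1): C=10, w*C=1*10=10
  Job (p=7,w=2): C=17, w*C=2*17=34
  Job (p=7,w=2): C=24, w*C=2*24=48
  Job (p=8,w=2): C=32, w*C=2*32=64
  Job (p=10,w=1): C=42, w*C=1*42=42
Total weighted completion time = 226

226


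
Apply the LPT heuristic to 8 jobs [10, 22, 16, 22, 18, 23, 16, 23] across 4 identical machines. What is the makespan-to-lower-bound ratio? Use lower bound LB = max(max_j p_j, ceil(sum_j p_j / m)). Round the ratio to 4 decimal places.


LPT order: [23, 23, 22, 22, 18, 16, 16, 10]
Machine loads after assignment: [39, 33, 40, 38]
LPT makespan = 40
Lower bound = max(max_job, ceil(total/4)) = max(23, 38) = 38
Ratio = 40 / 38 = 1.0526

1.0526


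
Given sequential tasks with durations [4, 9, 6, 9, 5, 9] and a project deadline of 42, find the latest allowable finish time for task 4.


LF(activity 4) = deadline - sum of successor durations
Successors: activities 5 through 6 with durations [5, 9]
Sum of successor durations = 14
LF = 42 - 14 = 28

28


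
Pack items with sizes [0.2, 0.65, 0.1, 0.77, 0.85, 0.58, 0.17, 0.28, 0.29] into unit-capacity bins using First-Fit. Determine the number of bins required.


Place items sequentially using First-Fit:
  Item 0.2 -> new Bin 1
  Item 0.65 -> Bin 1 (now 0.85)
  Item 0.1 -> Bin 1 (now 0.95)
  Item 0.77 -> new Bin 2
  Item 0.85 -> new Bin 3
  Item 0.58 -> new Bin 4
  Item 0.17 -> Bin 2 (now 0.94)
  Item 0.28 -> Bin 4 (now 0.86)
  Item 0.29 -> new Bin 5
Total bins used = 5

5


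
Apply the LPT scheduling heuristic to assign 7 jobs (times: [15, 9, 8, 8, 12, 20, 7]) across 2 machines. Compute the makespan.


Sort jobs in decreasing order (LPT): [20, 15, 12, 9, 8, 8, 7]
Assign each job to the least loaded machine:
  Machine 1: jobs [20, 9, 8], load = 37
  Machine 2: jobs [15, 12, 8, 7], load = 42
Makespan = max load = 42

42


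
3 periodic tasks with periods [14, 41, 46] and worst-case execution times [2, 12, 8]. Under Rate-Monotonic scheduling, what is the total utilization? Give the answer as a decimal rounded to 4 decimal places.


Compute individual utilizations (exact fractions):
  Task 1: C/T = 2/14 = 1/7 (approx. 0.1429)
  Task 2: C/T = 12/41 (approx. 0.2927)
  Task 3: C/T = 8/46 = 4/23 (approx. 0.1739)
Total utilization U = 1/7 + 12/41 + 4/23 = 4023/6601
Rounded to 4 decimal places: U = 0.6095
RM (Liu & Layland) bound for 3 tasks = 0.779763; compare with U = 4023/6601 (approx. 0.609453)
U <= bound, so schedulable by RM sufficient condition.

0.6095


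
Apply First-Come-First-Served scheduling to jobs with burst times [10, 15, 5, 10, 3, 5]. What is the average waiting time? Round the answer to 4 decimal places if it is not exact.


FCFS order (as given): [10, 15, 5, 10, 3, 5]
Waiting times:
  Job 1: wait = 0
  Job 2: wait = 10
  Job 3: wait = 25
  Job 4: wait = 30
  Job 5: wait = 40
  Job 6: wait = 43
Sum of waiting times = 148
Average waiting time = 148/6 = 24.6667

24.6667


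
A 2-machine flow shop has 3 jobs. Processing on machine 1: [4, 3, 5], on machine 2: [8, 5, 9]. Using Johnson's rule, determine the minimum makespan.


Apply Johnson's rule:
  Group 1 (a <= b): [(2, 3, 5), (1, 4, 8), (3, 5, 9)]
  Group 2 (a > b): []
Optimal job order: [2, 1, 3]
Schedule:
  Job 2: M1 done at 3, M2 done at 8
  Job 1: M1 done at 7, M2 done at 16
  Job 3: M1 done at 12, M2 done at 25
Makespan = 25

25


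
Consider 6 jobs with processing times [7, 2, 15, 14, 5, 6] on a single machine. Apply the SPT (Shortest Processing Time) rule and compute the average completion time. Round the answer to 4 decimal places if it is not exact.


Sort jobs by processing time (SPT order): [2, 5, 6, 7, 14, 15]
Compute completion times sequentially:
  Job 1: processing = 2, completes at 2
  Job 2: processing = 5, completes at 7
  Job 3: processing = 6, completes at 13
  Job 4: processing = 7, completes at 20
  Job 5: processing = 14, completes at 34
  Job 6: processing = 15, completes at 49
Sum of completion times = 125
Average completion time = 125/6 = 20.8333

20.8333


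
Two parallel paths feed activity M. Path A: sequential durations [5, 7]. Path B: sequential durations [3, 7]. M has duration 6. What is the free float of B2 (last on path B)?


ES(B2) = sum of predecessors on chain B = 3
EF(B2) = ES + duration = 3 + 7 = 10
Successor of B2 is M. ES(M) = max(sum(A), sum(B)) = max(12, 10) = 12
Free float = ES(successor) - EF(current) = 12 - 10 = 2

2


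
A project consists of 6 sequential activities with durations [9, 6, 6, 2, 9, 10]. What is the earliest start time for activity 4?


Activity 4 starts after activities 1 through 3 complete.
Predecessor durations: [9, 6, 6]
ES = 9 + 6 + 6 = 21

21


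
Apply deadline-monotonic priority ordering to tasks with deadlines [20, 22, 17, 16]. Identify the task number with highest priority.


Sort tasks by relative deadline (ascending):
  Task 4: deadline = 16
  Task 3: deadline = 17
  Task 1: deadline = 20
  Task 2: deadline = 22
Priority order (highest first): [4, 3, 1, 2]
Highest priority task = 4

4


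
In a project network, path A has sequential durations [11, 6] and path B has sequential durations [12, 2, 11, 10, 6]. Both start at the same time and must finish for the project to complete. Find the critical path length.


Path A total = 11 + 6 = 17
Path B total = 12 + 2 + 11 + 10 + 6 = 41
Critical path = longest path = max(17, 41) = 41

41


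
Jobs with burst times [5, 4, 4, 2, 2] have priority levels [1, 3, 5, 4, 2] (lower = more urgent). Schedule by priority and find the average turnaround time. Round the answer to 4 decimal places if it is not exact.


Sort by priority (ascending = highest first):
Order: [(1, 5), (2, 2), (3, 4), (4, 2), (5, 4)]
Completion times:
  Priority 1, burst=5, C=5
  Priority 2, burst=2, C=7
  Priority 3, burst=4, C=11
  Priority 4, burst=2, C=13
  Priority 5, burst=4, C=17
Average turnaround = 53/5 = 10.6

10.6


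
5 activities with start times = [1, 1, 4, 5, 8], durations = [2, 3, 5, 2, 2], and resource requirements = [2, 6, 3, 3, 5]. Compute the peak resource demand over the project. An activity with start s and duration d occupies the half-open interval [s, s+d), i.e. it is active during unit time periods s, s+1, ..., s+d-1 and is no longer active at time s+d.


Each activity i is active on [start_i, start_i + duration_i).
Compute total resource usage per time slot:
  t=0: active resources = [], total = 0
  t=1: active resources = [2, 6], total = 8
  t=2: active resources = [2, 6], total = 8
  t=3: active resources = [6], total = 6
  t=4: active resources = [3], total = 3
  t=5: active resources = [3, 3], total = 6
  t=6: active resources = [3, 3], total = 6
  t=7: active resources = [3], total = 3
  t=8: active resources = [3, 5], total = 8
  t=9: active resources = [5], total = 5
Peak resource demand = 8

8


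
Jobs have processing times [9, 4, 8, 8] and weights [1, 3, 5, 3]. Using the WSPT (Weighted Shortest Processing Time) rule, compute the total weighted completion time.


Compute p/w ratios and sort ascending (WSPT): [(4, 3), (8, 5), (8, 3), (9, 1)]
Compute weighted completion times:
  Job (p=4,w=3): C=4, w*C=3*4=12
  Job (p=8,w=5): C=12, w*C=5*12=60
  Job (p=8,w=3): C=20, w*C=3*20=60
  Job (p=9,w=1): C=29, w*C=1*29=29
Total weighted completion time = 161

161


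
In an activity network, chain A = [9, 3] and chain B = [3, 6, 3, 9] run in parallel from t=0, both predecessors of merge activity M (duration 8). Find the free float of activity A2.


ES(A2) = sum of predecessors on chain A = 9
EF(A2) = ES + duration = 9 + 3 = 12
Successor of A2 is M. ES(M) = max(sum(A), sum(B)) = max(12, 21) = 21
Free float = ES(successor) - EF(current) = 21 - 12 = 9

9


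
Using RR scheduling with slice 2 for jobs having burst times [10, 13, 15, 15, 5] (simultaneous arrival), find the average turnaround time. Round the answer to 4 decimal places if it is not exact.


Time quantum = 2
Execution trace:
  J1 runs 2 units, time = 2
  J2 runs 2 units, time = 4
  J3 runs 2 units, time = 6
  J4 runs 2 units, time = 8
  J5 runs 2 units, time = 10
  J1 runs 2 units, time = 12
  J2 runs 2 units, time = 14
  J3 runs 2 units, time = 16
  J4 runs 2 units, time = 18
  J5 runs 2 units, time = 20
  J1 runs 2 units, time = 22
  J2 runs 2 units, time = 24
  J3 runs 2 units, time = 26
  J4 runs 2 units, time = 28
  J5 runs 1 units, time = 29
  J1 runs 2 units, time = 31
  J2 runs 2 units, time = 33
  J3 runs 2 units, time = 35
  J4 runs 2 units, time = 37
  J1 runs 2 units, time = 39
  J2 runs 2 units, time = 41
  J3 runs 2 units, time = 43
  J4 runs 2 units, time = 45
  J2 runs 2 units, time = 47
  J3 runs 2 units, time = 49
  J4 runs 2 units, time = 51
  J2 runs 1 units, time = 52
  J3 runs 2 units, time = 54
  J4 runs 2 units, time = 56
  J3 runs 1 units, time = 57
  J4 runs 1 units, time = 58
Finish times: [39, 52, 57, 58, 29]
Average turnaround = 235/5 = 47.0

47.0


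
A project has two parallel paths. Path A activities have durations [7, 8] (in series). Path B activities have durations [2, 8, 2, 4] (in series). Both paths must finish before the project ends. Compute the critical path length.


Path A total = 7 + 8 = 15
Path B total = 2 + 8 + 2 + 4 = 16
Critical path = longest path = max(15, 16) = 16

16


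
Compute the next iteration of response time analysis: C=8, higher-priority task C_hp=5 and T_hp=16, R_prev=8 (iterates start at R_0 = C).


R_next = C + ceil(R_prev / T_hp) * C_hp
ceil(8 / 16) = ceil(0.5) = 1
Interference = 1 * 5 = 5
R_next = 8 + 5 = 13

13


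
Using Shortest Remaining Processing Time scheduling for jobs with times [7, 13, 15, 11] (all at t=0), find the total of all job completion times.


Since all jobs arrive at t=0, SRPT equals SPT ordering.
SPT order: [7, 11, 13, 15]
Completion times:
  Job 1: p=7, C=7
  Job 2: p=11, C=18
  Job 3: p=13, C=31
  Job 4: p=15, C=46
Total completion time = 7 + 18 + 31 + 46 = 102

102


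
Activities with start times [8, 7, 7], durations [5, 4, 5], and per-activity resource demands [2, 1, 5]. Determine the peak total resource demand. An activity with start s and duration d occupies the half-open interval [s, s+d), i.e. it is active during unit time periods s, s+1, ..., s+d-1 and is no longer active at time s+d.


Each activity i is active on [start_i, start_i + duration_i).
Compute total resource usage per time slot:
  t=0: active resources = [], total = 0
  t=1: active resources = [], total = 0
  t=2: active resources = [], total = 0
  t=3: active resources = [], total = 0
  t=4: active resources = [], total = 0
  t=5: active resources = [], total = 0
  t=6: active resources = [], total = 0
  t=7: active resources = [1, 5], total = 6
  t=8: active resources = [2, 1, 5], total = 8
  t=9: active resources = [2, 1, 5], total = 8
  t=10: active resources = [2, 1, 5], total = 8
  t=11: active resources = [2, 5], total = 7
  t=12: active resources = [2], total = 2
Peak resource demand = 8

8


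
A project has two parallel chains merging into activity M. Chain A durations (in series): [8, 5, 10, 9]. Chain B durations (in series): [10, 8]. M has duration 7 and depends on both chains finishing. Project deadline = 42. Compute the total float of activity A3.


Forward pass: ES(A3) = sum of predecessors on chain A = 13
EF = ES + duration = 13 + 10 = 23
Backward pass: LF(M) = deadline = 42; LS(M) = 42 - 7 = 35
LF(A3) = LS(M) - sum(successors on chain A) = 35 - 9 = 26
LS = LF - duration = 26 - 10 = 16
Total float = LS - ES = 16 - 13 = 3

3


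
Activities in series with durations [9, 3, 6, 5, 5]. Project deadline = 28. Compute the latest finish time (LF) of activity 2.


LF(activity 2) = deadline - sum of successor durations
Successors: activities 3 through 5 with durations [6, 5, 5]
Sum of successor durations = 16
LF = 28 - 16 = 12

12


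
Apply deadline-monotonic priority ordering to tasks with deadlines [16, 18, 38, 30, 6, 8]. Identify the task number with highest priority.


Sort tasks by relative deadline (ascending):
  Task 5: deadline = 6
  Task 6: deadline = 8
  Task 1: deadline = 16
  Task 2: deadline = 18
  Task 4: deadline = 30
  Task 3: deadline = 38
Priority order (highest first): [5, 6, 1, 2, 4, 3]
Highest priority task = 5

5


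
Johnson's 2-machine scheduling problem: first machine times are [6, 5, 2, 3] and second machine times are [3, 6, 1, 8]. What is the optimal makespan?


Apply Johnson's rule:
  Group 1 (a <= b): [(4, 3, 8), (2, 5, 6)]
  Group 2 (a > b): [(1, 6, 3), (3, 2, 1)]
Optimal job order: [4, 2, 1, 3]
Schedule:
  Job 4: M1 done at 3, M2 done at 11
  Job 2: M1 done at 8, M2 done at 17
  Job 1: M1 done at 14, M2 done at 20
  Job 3: M1 done at 16, M2 done at 21
Makespan = 21

21


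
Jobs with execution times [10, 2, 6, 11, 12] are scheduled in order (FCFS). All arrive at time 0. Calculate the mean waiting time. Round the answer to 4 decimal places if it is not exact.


FCFS order (as given): [10, 2, 6, 11, 12]
Waiting times:
  Job 1: wait = 0
  Job 2: wait = 10
  Job 3: wait = 12
  Job 4: wait = 18
  Job 5: wait = 29
Sum of waiting times = 69
Average waiting time = 69/5 = 13.8

13.8


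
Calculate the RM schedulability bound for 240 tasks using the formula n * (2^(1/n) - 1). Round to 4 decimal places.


Compute 2^(1/240) = 1.0028922879
Subtract 1: 1.0028922879 - 1 = 0.0028922879
Multiply by n: 240 * 0.0028922879 = 0.6941490960
Round to 4 dp: 0.6941

0.6941


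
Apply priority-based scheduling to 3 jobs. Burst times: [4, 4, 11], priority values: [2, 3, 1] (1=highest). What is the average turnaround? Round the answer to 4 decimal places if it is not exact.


Sort by priority (ascending = highest first):
Order: [(1, 11), (2, 4), (3, 4)]
Completion times:
  Priority 1, burst=11, C=11
  Priority 2, burst=4, C=15
  Priority 3, burst=4, C=19
Average turnaround = 45/3 = 15.0

15.0


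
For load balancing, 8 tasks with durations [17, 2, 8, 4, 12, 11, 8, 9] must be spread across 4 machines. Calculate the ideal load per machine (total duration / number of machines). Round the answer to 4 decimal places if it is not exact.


Total processing time = 17 + 2 + 8 + 4 + 12 + 11 + 8 + 9 = 71
Number of machines = 4
Ideal balanced load = 71 / 4 = 17.75

17.75


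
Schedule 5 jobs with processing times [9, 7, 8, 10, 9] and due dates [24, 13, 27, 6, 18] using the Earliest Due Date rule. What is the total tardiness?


Sort by due date (EDD order): [(10, 6), (7, 13), (9, 18), (9, 24), (8, 27)]
Compute completion times and tardiness:
  Job 1: p=10, d=6, C=10, tardiness=max(0,10-6)=4
  Job 2: p=7, d=13, C=17, tardiness=max(0,17-13)=4
  Job 3: p=9, d=18, C=26, tardiness=max(0,26-18)=8
  Job 4: p=9, d=24, C=35, tardiness=max(0,35-24)=11
  Job 5: p=8, d=27, C=43, tardiness=max(0,43-27)=16
Total tardiness = 43

43


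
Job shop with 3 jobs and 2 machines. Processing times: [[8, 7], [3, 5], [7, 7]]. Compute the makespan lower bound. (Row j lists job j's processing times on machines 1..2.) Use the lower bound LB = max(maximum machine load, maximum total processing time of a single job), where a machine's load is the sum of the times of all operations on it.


Machine loads:
  Machine 1: 8 + 3 + 7 = 18
  Machine 2: 7 + 5 + 7 = 19
Max machine load = 19
Job totals:
  Job 1: 15
  Job 2: 8
  Job 3: 14
Max job total = 15
Lower bound = max(19, 15) = 19

19


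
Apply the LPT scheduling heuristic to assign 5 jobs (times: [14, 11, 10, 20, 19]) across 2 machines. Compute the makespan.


Sort jobs in decreasing order (LPT): [20, 19, 14, 11, 10]
Assign each job to the least loaded machine:
  Machine 1: jobs [20, 11, 10], load = 41
  Machine 2: jobs [19, 14], load = 33
Makespan = max load = 41

41


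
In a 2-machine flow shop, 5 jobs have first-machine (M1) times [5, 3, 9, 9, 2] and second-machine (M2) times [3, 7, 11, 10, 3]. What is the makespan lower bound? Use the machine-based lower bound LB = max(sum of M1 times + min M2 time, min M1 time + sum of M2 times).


LB1 = sum(M1 times) + min(M2 times) = 28 + 3 = 31
LB2 = min(M1 times) + sum(M2 times) = 2 + 34 = 36
Lower bound = max(LB1, LB2) = max(31, 36) = 36

36


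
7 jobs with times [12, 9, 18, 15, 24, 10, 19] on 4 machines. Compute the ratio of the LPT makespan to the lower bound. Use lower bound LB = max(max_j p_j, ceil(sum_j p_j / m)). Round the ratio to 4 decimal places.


LPT order: [24, 19, 18, 15, 12, 10, 9]
Machine loads after assignment: [24, 28, 28, 27]
LPT makespan = 28
Lower bound = max(max_job, ceil(total/4)) = max(24, 27) = 27
Ratio = 28 / 27 = 1.037

1.037


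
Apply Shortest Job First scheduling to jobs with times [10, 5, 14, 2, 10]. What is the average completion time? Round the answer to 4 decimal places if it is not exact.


SJF order (ascending): [2, 5, 10, 10, 14]
Completion times:
  Job 1: burst=2, C=2
  Job 2: burst=5, C=7
  Job 3: burst=10, C=17
  Job 4: burst=10, C=27
  Job 5: burst=14, C=41
Average completion = 94/5 = 18.8

18.8


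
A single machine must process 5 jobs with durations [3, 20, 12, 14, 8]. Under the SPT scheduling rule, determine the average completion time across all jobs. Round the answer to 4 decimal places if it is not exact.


Sort jobs by processing time (SPT order): [3, 8, 12, 14, 20]
Compute completion times sequentially:
  Job 1: processing = 3, completes at 3
  Job 2: processing = 8, completes at 11
  Job 3: processing = 12, completes at 23
  Job 4: processing = 14, completes at 37
  Job 5: processing = 20, completes at 57
Sum of completion times = 131
Average completion time = 131/5 = 26.2

26.2


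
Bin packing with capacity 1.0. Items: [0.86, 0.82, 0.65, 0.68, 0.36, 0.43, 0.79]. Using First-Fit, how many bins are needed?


Place items sequentially using First-Fit:
  Item 0.86 -> new Bin 1
  Item 0.82 -> new Bin 2
  Item 0.65 -> new Bin 3
  Item 0.68 -> new Bin 4
  Item 0.36 -> new Bin 5
  Item 0.43 -> Bin 5 (now 0.79)
  Item 0.79 -> new Bin 6
Total bins used = 6

6


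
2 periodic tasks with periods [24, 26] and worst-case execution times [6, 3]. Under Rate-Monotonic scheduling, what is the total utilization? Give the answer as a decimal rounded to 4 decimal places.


Compute individual utilizations (exact fractions):
  Task 1: C/T = 6/24 = 1/4 (approx. 0.25)
  Task 2: C/T = 3/26 (approx. 0.1154)
Total utilization U = 1/4 + 3/26 = 19/52
Rounded to 4 decimal places: U = 0.3654
RM (Liu & Layland) bound for 2 tasks = 0.828427; compare with U = 19/52 (approx. 0.365385)
U <= bound, so schedulable by RM sufficient condition.

0.3654


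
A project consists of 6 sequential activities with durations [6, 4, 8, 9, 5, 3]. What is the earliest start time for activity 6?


Activity 6 starts after activities 1 through 5 complete.
Predecessor durations: [6, 4, 8, 9, 5]
ES = 6 + 4 + 8 + 9 + 5 = 32

32


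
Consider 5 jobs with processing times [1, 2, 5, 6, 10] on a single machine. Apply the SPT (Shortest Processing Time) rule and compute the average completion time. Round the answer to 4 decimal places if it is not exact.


Sort jobs by processing time (SPT order): [1, 2, 5, 6, 10]
Compute completion times sequentially:
  Job 1: processing = 1, completes at 1
  Job 2: processing = 2, completes at 3
  Job 3: processing = 5, completes at 8
  Job 4: processing = 6, completes at 14
  Job 5: processing = 10, completes at 24
Sum of completion times = 50
Average completion time = 50/5 = 10.0

10.0


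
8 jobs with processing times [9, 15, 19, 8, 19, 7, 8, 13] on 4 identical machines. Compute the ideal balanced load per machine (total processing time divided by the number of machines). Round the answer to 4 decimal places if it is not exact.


Total processing time = 9 + 15 + 19 + 8 + 19 + 7 + 8 + 13 = 98
Number of machines = 4
Ideal balanced load = 98 / 4 = 24.5

24.5


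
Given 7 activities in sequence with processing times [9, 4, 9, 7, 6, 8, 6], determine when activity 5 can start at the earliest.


Activity 5 starts after activities 1 through 4 complete.
Predecessor durations: [9, 4, 9, 7]
ES = 9 + 4 + 9 + 7 = 29

29


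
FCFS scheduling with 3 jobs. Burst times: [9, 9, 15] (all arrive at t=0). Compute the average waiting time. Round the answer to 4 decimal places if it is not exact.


FCFS order (as given): [9, 9, 15]
Waiting times:
  Job 1: wait = 0
  Job 2: wait = 9
  Job 3: wait = 18
Sum of waiting times = 27
Average waiting time = 27/3 = 9.0

9.0


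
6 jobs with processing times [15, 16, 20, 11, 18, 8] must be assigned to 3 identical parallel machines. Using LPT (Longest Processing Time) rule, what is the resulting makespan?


Sort jobs in decreasing order (LPT): [20, 18, 16, 15, 11, 8]
Assign each job to the least loaded machine:
  Machine 1: jobs [20, 8], load = 28
  Machine 2: jobs [18, 11], load = 29
  Machine 3: jobs [16, 15], load = 31
Makespan = max load = 31

31


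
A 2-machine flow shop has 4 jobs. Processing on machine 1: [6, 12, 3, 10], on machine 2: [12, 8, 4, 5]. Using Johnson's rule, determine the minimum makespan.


Apply Johnson's rule:
  Group 1 (a <= b): [(3, 3, 4), (1, 6, 12)]
  Group 2 (a > b): [(2, 12, 8), (4, 10, 5)]
Optimal job order: [3, 1, 2, 4]
Schedule:
  Job 3: M1 done at 3, M2 done at 7
  Job 1: M1 done at 9, M2 done at 21
  Job 2: M1 done at 21, M2 done at 29
  Job 4: M1 done at 31, M2 done at 36
Makespan = 36

36


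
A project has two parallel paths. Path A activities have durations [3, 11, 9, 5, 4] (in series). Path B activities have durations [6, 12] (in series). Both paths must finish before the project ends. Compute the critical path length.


Path A total = 3 + 11 + 9 + 5 + 4 = 32
Path B total = 6 + 12 = 18
Critical path = longest path = max(32, 18) = 32

32


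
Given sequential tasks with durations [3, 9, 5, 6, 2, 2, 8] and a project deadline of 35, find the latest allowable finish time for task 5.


LF(activity 5) = deadline - sum of successor durations
Successors: activities 6 through 7 with durations [2, 8]
Sum of successor durations = 10
LF = 35 - 10 = 25

25


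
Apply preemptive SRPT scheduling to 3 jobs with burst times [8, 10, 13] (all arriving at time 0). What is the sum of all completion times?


Since all jobs arrive at t=0, SRPT equals SPT ordering.
SPT order: [8, 10, 13]
Completion times:
  Job 1: p=8, C=8
  Job 2: p=10, C=18
  Job 3: p=13, C=31
Total completion time = 8 + 18 + 31 = 57

57


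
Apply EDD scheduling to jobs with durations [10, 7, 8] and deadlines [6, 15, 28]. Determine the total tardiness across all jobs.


Sort by due date (EDD order): [(10, 6), (7, 15), (8, 28)]
Compute completion times and tardiness:
  Job 1: p=10, d=6, C=10, tardiness=max(0,10-6)=4
  Job 2: p=7, d=15, C=17, tardiness=max(0,17-15)=2
  Job 3: p=8, d=28, C=25, tardiness=max(0,25-28)=0
Total tardiness = 6

6


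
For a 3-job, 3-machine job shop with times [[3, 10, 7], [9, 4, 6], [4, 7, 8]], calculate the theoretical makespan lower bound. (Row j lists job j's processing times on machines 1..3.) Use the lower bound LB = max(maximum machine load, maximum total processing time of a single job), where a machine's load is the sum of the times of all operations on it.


Machine loads:
  Machine 1: 3 + 9 + 4 = 16
  Machine 2: 10 + 4 + 7 = 21
  Machine 3: 7 + 6 + 8 = 21
Max machine load = 21
Job totals:
  Job 1: 20
  Job 2: 19
  Job 3: 19
Max job total = 20
Lower bound = max(21, 20) = 21

21


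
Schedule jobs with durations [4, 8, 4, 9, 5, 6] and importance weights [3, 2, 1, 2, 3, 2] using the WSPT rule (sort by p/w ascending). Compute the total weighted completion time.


Compute p/w ratios and sort ascending (WSPT): [(4, 3), (5, 3), (6, 2), (8, 2), (4, 1), (9, 2)]
Compute weighted completion times:
  Job (p=4,w=3): C=4, w*C=3*4=12
  Job (p=5,w=3): C=9, w*C=3*9=27
  Job (p=6,w=2): C=15, w*C=2*15=30
  Job (p=8,w=2): C=23, w*C=2*23=46
  Job (p=4,w=1): C=27, w*C=1*27=27
  Job (p=9,w=2): C=36, w*C=2*36=72
Total weighted completion time = 214

214


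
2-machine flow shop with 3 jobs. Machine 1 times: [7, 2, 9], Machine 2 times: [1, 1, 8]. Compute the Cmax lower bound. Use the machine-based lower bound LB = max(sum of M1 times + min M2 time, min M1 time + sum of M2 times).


LB1 = sum(M1 times) + min(M2 times) = 18 + 1 = 19
LB2 = min(M1 times) + sum(M2 times) = 2 + 10 = 12
Lower bound = max(LB1, LB2) = max(19, 12) = 19

19


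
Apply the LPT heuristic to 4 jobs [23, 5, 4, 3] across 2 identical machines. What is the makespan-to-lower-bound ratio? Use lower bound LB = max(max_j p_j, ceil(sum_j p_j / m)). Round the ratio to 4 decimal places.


LPT order: [23, 5, 4, 3]
Machine loads after assignment: [23, 12]
LPT makespan = 23
Lower bound = max(max_job, ceil(total/2)) = max(23, 18) = 23
Ratio = 23 / 23 = 1.0

1.0


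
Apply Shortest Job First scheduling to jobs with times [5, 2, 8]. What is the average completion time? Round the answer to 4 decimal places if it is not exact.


SJF order (ascending): [2, 5, 8]
Completion times:
  Job 1: burst=2, C=2
  Job 2: burst=5, C=7
  Job 3: burst=8, C=15
Average completion = 24/3 = 8.0

8.0


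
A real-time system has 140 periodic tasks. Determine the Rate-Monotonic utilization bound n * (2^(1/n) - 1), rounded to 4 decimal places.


Compute 2^(1/140) = 1.0049633280
Subtract 1: 1.0049633280 - 1 = 0.0049633280
Multiply by n: 140 * 0.0049633280 = 0.6948659200
Round to 4 dp: 0.6949

0.6949


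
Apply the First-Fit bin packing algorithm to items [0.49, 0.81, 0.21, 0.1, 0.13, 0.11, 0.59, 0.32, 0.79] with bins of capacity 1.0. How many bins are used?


Place items sequentially using First-Fit:
  Item 0.49 -> new Bin 1
  Item 0.81 -> new Bin 2
  Item 0.21 -> Bin 1 (now 0.7)
  Item 0.1 -> Bin 1 (now 0.8)
  Item 0.13 -> Bin 1 (now 0.93)
  Item 0.11 -> Bin 2 (now 0.92)
  Item 0.59 -> new Bin 3
  Item 0.32 -> Bin 3 (now 0.91)
  Item 0.79 -> new Bin 4
Total bins used = 4

4


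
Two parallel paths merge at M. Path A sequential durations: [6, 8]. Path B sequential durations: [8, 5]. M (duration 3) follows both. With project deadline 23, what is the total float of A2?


Forward pass: ES(A2) = sum of predecessors on chain A = 6
EF = ES + duration = 6 + 8 = 14
Backward pass: LF(M) = deadline = 23; LS(M) = 23 - 3 = 20
LF(A2) = LS(M) - sum(successors on chain A) = 20 - 0 = 20
LS = LF - duration = 20 - 8 = 12
Total float = LS - ES = 12 - 6 = 6

6


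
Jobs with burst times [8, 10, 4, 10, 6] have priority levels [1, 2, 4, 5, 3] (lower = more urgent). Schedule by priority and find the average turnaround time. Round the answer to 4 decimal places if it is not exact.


Sort by priority (ascending = highest first):
Order: [(1, 8), (2, 10), (3, 6), (4, 4), (5, 10)]
Completion times:
  Priority 1, burst=8, C=8
  Priority 2, burst=10, C=18
  Priority 3, burst=6, C=24
  Priority 4, burst=4, C=28
  Priority 5, burst=10, C=38
Average turnaround = 116/5 = 23.2

23.2


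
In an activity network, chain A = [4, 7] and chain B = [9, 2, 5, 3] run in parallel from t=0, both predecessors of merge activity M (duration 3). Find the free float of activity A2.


ES(A2) = sum of predecessors on chain A = 4
EF(A2) = ES + duration = 4 + 7 = 11
Successor of A2 is M. ES(M) = max(sum(A), sum(B)) = max(11, 19) = 19
Free float = ES(successor) - EF(current) = 19 - 11 = 8

8


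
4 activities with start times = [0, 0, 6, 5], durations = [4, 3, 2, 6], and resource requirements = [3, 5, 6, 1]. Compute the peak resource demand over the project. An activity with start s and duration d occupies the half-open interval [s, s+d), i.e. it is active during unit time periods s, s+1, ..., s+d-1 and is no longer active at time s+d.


Each activity i is active on [start_i, start_i + duration_i).
Compute total resource usage per time slot:
  t=0: active resources = [3, 5], total = 8
  t=1: active resources = [3, 5], total = 8
  t=2: active resources = [3, 5], total = 8
  t=3: active resources = [3], total = 3
  t=4: active resources = [], total = 0
  t=5: active resources = [1], total = 1
  t=6: active resources = [6, 1], total = 7
  t=7: active resources = [6, 1], total = 7
  t=8: active resources = [1], total = 1
  t=9: active resources = [1], total = 1
  t=10: active resources = [1], total = 1
Peak resource demand = 8

8


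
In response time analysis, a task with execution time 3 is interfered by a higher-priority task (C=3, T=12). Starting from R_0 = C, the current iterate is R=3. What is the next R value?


R_next = C + ceil(R_prev / T_hp) * C_hp
ceil(3 / 12) = ceil(0.25) = 1
Interference = 1 * 3 = 3
R_next = 3 + 3 = 6

6


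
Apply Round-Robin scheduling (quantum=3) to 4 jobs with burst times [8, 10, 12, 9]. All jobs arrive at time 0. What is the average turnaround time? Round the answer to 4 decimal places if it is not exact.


Time quantum = 3
Execution trace:
  J1 runs 3 units, time = 3
  J2 runs 3 units, time = 6
  J3 runs 3 units, time = 9
  J4 runs 3 units, time = 12
  J1 runs 3 units, time = 15
  J2 runs 3 units, time = 18
  J3 runs 3 units, time = 21
  J4 runs 3 units, time = 24
  J1 runs 2 units, time = 26
  J2 runs 3 units, time = 29
  J3 runs 3 units, time = 32
  J4 runs 3 units, time = 35
  J2 runs 1 units, time = 36
  J3 runs 3 units, time = 39
Finish times: [26, 36, 39, 35]
Average turnaround = 136/4 = 34.0

34.0


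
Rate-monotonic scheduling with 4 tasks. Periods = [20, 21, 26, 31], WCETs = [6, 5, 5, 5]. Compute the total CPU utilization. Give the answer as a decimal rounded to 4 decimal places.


Compute individual utilizations (exact fractions):
  Task 1: C/T = 6/20 = 3/10 (approx. 0.3)
  Task 2: C/T = 5/21 (approx. 0.2381)
  Task 3: C/T = 5/26 (approx. 0.1923)
  Task 4: C/T = 5/31 (approx. 0.1613)
Total utilization U = 3/10 + 5/21 + 5/26 + 5/31 = 37732/42315
Rounded to 4 decimal places: U = 0.8917
RM (Liu & Layland) bound for 4 tasks = 0.756828; compare with U = 37732/42315 (approx. 0.891693)
bound < U <= 1, so the RM sufficient condition is not met (inconclusive; an exact test such as response-time analysis is needed).

0.8917


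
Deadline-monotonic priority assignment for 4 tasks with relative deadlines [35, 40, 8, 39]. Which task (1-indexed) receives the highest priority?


Sort tasks by relative deadline (ascending):
  Task 3: deadline = 8
  Task 1: deadline = 35
  Task 4: deadline = 39
  Task 2: deadline = 40
Priority order (highest first): [3, 1, 4, 2]
Highest priority task = 3

3


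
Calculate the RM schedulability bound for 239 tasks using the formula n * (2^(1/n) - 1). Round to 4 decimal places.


Compute 2^(1/239) = 1.0029044070
Subtract 1: 1.0029044070 - 1 = 0.0029044070
Multiply by n: 239 * 0.0029044070 = 0.6941532730
Round to 4 dp: 0.6942

0.6942


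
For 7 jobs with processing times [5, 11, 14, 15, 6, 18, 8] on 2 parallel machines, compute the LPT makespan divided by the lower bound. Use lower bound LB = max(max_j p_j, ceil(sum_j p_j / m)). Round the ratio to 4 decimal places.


LPT order: [18, 15, 14, 11, 8, 6, 5]
Machine loads after assignment: [37, 40]
LPT makespan = 40
Lower bound = max(max_job, ceil(total/2)) = max(18, 39) = 39
Ratio = 40 / 39 = 1.0256

1.0256


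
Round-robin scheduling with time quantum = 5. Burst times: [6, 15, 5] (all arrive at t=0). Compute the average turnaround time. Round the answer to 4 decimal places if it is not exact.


Time quantum = 5
Execution trace:
  J1 runs 5 units, time = 5
  J2 runs 5 units, time = 10
  J3 runs 5 units, time = 15
  J1 runs 1 units, time = 16
  J2 runs 5 units, time = 21
  J2 runs 5 units, time = 26
Finish times: [16, 26, 15]
Average turnaround = 57/3 = 19.0

19.0
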